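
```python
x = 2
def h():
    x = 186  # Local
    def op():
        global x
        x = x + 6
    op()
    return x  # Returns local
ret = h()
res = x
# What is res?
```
8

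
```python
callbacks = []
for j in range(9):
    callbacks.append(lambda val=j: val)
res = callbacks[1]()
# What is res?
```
1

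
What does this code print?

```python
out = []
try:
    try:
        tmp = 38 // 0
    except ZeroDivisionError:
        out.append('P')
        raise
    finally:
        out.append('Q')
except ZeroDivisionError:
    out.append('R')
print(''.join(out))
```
PQR

finally runs before re-raised exception propagates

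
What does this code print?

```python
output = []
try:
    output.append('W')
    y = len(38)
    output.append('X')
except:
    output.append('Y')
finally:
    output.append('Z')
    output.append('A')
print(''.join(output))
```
WYZA

Code before exception runs, then except, then all of finally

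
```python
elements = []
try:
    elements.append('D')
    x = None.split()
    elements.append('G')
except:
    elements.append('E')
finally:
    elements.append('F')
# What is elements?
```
['D', 'E', 'F']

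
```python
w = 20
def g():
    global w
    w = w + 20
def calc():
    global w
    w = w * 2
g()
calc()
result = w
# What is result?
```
80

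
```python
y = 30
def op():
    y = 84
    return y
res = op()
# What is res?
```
84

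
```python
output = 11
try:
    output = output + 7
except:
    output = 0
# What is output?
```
18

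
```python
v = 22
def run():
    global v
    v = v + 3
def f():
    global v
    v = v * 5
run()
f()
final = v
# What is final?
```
125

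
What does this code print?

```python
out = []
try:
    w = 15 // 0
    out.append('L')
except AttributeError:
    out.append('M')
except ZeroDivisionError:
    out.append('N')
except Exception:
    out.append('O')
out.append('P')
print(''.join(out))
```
NP

ZeroDivisionError matches before generic Exception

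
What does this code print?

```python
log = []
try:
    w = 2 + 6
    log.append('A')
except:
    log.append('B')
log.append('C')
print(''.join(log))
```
AC

No exception, try block completes normally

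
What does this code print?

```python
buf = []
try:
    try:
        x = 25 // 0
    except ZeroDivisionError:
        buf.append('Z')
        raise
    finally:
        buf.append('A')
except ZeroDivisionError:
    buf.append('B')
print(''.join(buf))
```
ZAB

finally runs before re-raised exception propagates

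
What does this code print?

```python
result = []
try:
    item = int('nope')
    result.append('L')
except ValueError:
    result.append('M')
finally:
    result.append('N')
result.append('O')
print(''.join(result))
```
MNO

finally always runs, even after exception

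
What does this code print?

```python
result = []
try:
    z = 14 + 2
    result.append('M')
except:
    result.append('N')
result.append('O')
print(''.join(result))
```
MO

No exception, try block completes normally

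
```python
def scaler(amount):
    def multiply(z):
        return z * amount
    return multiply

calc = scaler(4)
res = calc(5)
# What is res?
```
20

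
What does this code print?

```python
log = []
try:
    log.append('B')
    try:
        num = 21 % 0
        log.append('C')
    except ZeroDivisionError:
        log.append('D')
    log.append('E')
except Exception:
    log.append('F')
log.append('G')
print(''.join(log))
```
BDEG

Inner exception caught by inner handler, outer continues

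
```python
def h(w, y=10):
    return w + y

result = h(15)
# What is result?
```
25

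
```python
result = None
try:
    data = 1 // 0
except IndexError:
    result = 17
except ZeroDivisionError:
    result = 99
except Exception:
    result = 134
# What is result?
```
99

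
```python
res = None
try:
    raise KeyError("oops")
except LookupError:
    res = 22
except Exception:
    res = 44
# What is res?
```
22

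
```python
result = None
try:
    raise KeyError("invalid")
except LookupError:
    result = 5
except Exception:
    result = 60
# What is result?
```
5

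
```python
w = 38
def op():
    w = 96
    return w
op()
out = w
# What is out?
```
38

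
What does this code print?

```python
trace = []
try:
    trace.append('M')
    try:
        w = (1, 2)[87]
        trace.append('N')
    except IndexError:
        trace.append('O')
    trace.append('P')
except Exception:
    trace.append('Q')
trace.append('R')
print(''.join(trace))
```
MOPR

Inner exception caught by inner handler, outer continues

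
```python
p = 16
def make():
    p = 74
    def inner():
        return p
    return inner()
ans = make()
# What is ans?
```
74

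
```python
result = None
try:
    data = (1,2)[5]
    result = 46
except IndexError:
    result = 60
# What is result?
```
60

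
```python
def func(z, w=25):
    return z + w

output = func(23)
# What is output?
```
48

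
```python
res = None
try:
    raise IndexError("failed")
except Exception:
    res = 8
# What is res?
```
8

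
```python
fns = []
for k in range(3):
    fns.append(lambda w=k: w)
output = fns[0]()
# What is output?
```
0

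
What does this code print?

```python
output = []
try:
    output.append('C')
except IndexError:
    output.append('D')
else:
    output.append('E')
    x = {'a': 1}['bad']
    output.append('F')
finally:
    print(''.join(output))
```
CE

Try succeeds, else appends 'E', KeyError in else is uncaught, finally prints before exception propagates ('F' never appended)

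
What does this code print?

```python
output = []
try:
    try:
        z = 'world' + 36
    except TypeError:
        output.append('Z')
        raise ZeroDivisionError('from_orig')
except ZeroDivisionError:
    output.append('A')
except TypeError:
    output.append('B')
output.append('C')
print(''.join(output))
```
ZAC

ZeroDivisionError raised and caught, original TypeError not re-raised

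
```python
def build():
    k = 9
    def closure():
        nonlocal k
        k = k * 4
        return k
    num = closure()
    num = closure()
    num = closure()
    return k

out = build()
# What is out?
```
576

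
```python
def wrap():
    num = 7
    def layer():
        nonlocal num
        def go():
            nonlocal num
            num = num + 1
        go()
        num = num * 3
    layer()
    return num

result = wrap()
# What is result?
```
24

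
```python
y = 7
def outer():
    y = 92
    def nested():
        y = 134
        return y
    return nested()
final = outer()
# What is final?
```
134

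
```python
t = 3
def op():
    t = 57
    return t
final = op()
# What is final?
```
57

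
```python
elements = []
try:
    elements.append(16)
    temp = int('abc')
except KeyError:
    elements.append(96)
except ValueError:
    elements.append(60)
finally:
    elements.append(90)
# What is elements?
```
[16, 60, 90]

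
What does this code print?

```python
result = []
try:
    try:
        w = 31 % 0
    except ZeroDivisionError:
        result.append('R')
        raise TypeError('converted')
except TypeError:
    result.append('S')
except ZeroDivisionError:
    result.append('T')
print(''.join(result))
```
RS

New TypeError raised, caught by outer TypeError handler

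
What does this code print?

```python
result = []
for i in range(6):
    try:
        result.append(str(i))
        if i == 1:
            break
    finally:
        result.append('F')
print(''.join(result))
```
0F1F

finally runs even when breaking out of loop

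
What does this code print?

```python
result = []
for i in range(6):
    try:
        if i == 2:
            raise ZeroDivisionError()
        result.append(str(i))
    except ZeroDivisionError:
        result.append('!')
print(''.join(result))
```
01!345

Exception on i=2 caught, loop continues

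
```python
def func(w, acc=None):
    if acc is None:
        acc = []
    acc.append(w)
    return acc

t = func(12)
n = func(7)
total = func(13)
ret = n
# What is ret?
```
[7]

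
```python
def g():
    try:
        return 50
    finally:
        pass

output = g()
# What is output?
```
50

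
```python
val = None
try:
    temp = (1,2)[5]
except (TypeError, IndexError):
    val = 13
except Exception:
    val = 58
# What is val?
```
13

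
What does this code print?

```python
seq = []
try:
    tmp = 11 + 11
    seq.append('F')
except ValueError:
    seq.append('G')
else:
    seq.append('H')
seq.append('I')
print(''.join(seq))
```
FHI

else block runs when no exception occurs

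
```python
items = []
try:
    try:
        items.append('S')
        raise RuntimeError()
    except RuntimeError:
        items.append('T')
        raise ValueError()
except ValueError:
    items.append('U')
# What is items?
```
['S', 'T', 'U']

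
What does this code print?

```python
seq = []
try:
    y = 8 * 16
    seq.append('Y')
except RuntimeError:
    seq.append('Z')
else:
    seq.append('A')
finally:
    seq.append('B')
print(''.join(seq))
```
YAB

else runs before finally when no exception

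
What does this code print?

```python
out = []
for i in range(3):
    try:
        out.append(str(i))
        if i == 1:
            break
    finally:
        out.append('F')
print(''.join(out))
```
0F1F

finally runs even when breaking out of loop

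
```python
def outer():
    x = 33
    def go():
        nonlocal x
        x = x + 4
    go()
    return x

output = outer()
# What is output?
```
37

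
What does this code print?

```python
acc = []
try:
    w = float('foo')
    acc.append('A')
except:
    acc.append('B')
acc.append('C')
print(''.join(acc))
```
BC

Exception raised in try, caught by bare except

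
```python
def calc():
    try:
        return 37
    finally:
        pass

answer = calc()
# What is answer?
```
37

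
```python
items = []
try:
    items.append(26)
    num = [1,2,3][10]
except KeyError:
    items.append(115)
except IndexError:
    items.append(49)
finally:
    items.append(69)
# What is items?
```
[26, 49, 69]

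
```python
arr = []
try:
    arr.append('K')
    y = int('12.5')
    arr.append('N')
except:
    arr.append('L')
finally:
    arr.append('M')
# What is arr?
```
['K', 'L', 'M']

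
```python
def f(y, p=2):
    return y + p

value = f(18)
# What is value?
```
20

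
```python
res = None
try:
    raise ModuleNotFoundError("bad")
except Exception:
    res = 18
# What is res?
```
18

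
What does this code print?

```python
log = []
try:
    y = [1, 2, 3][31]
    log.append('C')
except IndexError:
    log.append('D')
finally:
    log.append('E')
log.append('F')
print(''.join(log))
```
DEF

finally always runs, even after exception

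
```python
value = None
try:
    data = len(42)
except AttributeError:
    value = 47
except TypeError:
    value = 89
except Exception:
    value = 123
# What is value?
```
89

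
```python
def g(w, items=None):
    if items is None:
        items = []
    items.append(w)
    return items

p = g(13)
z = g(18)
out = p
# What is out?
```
[13]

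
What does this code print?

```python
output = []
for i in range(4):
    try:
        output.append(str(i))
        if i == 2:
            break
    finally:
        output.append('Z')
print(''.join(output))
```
0Z1Z2Z

finally runs even when breaking out of loop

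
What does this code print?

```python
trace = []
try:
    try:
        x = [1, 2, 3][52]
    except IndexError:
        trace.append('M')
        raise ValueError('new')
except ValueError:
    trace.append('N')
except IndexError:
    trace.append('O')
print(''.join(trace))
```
MN

New ValueError raised, caught by outer ValueError handler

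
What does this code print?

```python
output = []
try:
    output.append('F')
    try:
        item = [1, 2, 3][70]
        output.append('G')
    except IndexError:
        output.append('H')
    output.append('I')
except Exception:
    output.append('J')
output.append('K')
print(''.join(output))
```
FHIK

Inner exception caught by inner handler, outer continues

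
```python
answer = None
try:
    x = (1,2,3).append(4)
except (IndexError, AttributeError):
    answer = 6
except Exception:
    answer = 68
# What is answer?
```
6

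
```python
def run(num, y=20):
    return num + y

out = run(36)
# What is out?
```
56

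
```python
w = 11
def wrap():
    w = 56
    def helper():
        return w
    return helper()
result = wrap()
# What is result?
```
56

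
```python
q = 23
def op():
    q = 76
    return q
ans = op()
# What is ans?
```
76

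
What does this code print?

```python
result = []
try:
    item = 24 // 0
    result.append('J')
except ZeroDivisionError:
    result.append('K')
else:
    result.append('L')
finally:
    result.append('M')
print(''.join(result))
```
KM

Exception: except runs, else skipped, finally runs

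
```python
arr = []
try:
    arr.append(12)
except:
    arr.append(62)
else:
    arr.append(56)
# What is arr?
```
[12, 56]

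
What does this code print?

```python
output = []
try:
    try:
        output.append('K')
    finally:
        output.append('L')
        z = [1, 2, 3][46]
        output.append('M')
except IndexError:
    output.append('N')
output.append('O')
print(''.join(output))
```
KLNO

Exception in inner finally caught by outer except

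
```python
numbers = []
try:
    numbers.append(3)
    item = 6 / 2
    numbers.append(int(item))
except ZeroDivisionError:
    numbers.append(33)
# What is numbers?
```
[3, 3]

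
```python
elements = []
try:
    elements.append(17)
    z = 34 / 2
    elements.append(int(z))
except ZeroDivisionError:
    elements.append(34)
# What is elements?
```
[17, 17]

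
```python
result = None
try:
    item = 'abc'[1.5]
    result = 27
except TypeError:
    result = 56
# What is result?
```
56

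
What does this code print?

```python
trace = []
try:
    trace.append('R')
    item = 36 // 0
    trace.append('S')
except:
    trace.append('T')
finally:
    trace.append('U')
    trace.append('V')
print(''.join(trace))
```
RTUV

Code before exception runs, then except, then all of finally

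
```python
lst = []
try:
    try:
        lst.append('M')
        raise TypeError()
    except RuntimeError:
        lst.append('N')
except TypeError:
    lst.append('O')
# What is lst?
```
['M', 'O']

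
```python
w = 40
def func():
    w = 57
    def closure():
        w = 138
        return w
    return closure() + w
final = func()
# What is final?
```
195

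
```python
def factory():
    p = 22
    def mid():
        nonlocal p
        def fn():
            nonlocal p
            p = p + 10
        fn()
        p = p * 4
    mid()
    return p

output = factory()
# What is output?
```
128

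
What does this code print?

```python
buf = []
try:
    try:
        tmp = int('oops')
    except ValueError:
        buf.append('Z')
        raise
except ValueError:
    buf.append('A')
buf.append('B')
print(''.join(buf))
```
ZAB

raise without argument re-raises current exception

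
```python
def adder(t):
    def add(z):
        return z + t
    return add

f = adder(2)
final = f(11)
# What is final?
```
13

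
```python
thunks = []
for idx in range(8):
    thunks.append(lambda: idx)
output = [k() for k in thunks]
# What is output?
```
[7, 7, 7, 7, 7, 7, 7, 7]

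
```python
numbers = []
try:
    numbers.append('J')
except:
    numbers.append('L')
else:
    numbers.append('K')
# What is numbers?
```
['J', 'K']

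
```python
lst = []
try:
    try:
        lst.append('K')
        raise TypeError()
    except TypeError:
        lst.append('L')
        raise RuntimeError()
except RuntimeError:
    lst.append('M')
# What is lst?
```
['K', 'L', 'M']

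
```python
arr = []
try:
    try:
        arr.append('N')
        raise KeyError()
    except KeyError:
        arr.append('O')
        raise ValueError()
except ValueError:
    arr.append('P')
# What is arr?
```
['N', 'O', 'P']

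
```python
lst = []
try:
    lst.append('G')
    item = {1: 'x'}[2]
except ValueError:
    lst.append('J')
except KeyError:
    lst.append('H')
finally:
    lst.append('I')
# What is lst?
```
['G', 'H', 'I']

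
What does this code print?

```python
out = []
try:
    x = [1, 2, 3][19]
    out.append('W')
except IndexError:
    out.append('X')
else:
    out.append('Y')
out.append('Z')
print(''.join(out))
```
XZ

else block skipped when exception is caught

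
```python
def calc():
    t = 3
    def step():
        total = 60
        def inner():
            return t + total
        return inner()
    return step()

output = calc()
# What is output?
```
63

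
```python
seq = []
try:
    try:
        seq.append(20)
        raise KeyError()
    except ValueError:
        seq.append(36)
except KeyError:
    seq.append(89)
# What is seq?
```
[20, 89]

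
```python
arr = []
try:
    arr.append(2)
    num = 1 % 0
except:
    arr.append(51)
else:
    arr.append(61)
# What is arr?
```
[2, 51]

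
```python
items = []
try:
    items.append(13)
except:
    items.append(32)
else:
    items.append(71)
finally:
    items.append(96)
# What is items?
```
[13, 71, 96]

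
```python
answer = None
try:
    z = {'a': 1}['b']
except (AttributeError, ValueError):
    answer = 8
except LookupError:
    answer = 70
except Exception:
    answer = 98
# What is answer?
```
70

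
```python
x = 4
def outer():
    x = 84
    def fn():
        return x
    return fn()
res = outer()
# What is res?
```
84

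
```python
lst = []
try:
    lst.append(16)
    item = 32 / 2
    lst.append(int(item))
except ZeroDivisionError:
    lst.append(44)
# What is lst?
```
[16, 16]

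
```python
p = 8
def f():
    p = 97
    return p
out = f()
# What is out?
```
97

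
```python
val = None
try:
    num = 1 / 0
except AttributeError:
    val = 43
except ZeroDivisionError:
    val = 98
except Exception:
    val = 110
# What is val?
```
98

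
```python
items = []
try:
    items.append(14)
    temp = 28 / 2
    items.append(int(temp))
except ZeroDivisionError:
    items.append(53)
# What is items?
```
[14, 14]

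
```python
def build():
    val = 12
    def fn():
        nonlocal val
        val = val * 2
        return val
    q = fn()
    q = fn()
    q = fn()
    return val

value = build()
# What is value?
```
96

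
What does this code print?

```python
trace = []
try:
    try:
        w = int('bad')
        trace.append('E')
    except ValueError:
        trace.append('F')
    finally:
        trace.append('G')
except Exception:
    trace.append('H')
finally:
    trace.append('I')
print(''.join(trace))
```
FGI

Both finally blocks run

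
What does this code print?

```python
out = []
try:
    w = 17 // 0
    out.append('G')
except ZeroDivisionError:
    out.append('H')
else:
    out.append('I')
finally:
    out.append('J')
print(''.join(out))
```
HJ

Exception: except runs, else skipped, finally runs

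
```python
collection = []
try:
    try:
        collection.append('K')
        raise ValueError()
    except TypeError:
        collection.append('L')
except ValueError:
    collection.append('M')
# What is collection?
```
['K', 'M']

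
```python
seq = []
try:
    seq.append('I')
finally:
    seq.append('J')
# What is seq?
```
['I', 'J']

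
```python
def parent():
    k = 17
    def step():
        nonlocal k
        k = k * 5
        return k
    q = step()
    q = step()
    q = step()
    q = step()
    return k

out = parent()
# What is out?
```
10625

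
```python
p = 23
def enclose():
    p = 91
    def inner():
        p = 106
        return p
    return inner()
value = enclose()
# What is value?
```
106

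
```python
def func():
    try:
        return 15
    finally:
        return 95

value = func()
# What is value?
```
95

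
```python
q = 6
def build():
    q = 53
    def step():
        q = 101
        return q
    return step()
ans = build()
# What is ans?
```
101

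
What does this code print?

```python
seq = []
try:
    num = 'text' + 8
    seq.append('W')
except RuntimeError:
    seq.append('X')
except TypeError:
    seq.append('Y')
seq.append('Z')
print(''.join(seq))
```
YZ

TypeError is caught by its specific handler, not RuntimeError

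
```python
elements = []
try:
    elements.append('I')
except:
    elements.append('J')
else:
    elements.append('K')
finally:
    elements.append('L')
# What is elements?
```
['I', 'K', 'L']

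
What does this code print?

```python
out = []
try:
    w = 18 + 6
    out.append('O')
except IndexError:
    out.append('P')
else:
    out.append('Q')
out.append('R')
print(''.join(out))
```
OQR

else block runs when no exception occurs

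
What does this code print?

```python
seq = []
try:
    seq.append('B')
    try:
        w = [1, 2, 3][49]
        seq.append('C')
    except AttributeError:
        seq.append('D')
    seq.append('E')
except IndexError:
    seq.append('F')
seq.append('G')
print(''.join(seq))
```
BFG

Inner handler doesn't match, propagates to outer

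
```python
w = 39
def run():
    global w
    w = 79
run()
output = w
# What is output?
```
79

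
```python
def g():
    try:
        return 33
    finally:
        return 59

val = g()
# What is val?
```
59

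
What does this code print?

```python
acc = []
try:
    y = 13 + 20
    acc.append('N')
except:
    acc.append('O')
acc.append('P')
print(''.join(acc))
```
NP

No exception, try block completes normally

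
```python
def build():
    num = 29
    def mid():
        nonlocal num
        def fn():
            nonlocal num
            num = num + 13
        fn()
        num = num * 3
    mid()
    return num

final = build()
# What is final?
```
126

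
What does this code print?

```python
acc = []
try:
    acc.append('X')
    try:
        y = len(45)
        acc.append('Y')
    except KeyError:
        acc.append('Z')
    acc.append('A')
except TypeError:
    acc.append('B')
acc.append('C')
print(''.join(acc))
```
XBC

Inner handler doesn't match, propagates to outer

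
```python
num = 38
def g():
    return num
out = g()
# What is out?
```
38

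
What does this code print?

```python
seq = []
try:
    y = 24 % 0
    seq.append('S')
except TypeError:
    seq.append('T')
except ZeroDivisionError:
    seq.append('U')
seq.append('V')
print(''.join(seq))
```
UV

ZeroDivisionError is caught by its specific handler, not TypeError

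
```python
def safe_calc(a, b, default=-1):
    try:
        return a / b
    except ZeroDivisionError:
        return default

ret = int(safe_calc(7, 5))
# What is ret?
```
1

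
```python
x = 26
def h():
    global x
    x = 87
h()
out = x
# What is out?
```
87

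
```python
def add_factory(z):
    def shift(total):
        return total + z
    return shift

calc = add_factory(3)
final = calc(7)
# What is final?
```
10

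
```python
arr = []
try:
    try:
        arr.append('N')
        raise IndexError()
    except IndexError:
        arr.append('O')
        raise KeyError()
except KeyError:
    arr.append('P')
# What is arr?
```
['N', 'O', 'P']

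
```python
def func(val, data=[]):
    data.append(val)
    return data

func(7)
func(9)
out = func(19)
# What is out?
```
[7, 9, 19]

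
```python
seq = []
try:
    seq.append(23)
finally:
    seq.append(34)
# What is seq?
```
[23, 34]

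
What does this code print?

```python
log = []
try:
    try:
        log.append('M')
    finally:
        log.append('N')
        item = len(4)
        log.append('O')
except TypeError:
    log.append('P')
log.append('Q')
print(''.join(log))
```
MNPQ

Exception in inner finally caught by outer except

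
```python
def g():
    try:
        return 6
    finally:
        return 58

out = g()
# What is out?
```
58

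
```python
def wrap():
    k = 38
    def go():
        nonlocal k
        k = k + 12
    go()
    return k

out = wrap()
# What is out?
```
50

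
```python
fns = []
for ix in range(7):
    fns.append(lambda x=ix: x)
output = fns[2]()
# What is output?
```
2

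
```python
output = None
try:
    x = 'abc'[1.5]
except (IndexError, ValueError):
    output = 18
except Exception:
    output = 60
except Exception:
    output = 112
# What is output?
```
60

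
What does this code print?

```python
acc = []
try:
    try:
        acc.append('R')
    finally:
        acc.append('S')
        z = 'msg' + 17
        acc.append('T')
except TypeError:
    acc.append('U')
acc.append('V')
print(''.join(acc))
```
RSUV

Exception in inner finally caught by outer except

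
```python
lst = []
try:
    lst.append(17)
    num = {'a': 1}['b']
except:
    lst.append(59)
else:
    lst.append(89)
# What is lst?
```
[17, 59]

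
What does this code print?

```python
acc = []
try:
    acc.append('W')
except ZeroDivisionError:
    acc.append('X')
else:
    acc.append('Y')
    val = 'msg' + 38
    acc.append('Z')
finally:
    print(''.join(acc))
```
WY

Try succeeds, else appends 'Y', TypeError in else is uncaught, finally prints before exception propagates ('Z' never appended)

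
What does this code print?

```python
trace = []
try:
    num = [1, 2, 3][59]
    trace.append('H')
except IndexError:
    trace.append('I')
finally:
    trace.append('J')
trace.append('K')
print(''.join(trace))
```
IJK

finally always runs, even after exception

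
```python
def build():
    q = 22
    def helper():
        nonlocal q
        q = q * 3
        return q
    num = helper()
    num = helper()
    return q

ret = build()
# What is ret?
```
198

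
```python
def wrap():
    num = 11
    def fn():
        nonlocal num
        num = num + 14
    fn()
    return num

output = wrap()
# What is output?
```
25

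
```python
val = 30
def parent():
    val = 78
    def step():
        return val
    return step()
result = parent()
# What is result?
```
78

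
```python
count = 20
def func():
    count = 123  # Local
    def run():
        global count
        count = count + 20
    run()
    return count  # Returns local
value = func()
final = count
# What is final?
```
40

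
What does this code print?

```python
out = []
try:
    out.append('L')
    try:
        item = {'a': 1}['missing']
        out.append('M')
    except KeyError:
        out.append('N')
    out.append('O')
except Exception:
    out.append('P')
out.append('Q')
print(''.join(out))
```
LNOQ

Inner exception caught by inner handler, outer continues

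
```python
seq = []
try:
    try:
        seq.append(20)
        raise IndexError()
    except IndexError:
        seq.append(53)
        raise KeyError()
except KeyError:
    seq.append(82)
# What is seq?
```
[20, 53, 82]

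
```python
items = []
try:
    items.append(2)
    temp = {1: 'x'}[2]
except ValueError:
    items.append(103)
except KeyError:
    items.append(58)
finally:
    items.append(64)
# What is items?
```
[2, 58, 64]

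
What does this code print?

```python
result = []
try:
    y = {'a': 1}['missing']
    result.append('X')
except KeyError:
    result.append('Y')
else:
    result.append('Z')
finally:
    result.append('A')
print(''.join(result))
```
YA

Exception: except runs, else skipped, finally runs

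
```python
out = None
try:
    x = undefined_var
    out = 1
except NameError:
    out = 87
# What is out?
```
87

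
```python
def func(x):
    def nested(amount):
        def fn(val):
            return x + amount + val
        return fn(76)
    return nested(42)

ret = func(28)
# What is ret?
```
146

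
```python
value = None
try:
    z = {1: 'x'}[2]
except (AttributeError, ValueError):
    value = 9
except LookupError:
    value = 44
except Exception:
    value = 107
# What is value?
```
44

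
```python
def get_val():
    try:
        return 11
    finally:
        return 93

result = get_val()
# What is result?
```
93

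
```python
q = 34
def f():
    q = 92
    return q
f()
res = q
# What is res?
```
34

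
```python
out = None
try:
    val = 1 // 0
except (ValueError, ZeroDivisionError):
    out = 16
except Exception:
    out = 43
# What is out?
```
16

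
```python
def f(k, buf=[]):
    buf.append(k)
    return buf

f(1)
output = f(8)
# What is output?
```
[1, 8]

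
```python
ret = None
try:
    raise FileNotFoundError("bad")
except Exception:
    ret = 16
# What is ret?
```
16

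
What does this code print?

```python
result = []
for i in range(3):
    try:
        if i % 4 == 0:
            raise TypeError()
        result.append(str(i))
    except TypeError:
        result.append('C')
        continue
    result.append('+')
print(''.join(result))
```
C1+2+

continue in except skips rest of loop body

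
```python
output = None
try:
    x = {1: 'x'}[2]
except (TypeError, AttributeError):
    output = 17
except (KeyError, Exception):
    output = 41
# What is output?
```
41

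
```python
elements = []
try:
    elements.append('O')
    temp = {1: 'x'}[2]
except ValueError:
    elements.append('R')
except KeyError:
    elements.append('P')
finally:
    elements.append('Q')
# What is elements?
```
['O', 'P', 'Q']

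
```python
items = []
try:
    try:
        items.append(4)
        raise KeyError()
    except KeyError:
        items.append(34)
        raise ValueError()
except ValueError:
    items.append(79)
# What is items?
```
[4, 34, 79]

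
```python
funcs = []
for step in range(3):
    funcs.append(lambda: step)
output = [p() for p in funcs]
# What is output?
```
[2, 2, 2]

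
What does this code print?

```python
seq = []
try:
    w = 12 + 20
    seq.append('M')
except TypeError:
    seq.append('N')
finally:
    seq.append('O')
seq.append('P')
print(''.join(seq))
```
MOP

finally runs after normal execution too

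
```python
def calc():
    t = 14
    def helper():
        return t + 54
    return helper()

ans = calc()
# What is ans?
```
68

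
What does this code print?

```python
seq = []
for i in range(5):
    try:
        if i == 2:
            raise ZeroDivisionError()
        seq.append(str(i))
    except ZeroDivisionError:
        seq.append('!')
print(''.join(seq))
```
01!34

Exception on i=2 caught, loop continues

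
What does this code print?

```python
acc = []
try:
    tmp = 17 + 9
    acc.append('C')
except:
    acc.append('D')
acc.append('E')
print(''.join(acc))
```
CE

No exception, try block completes normally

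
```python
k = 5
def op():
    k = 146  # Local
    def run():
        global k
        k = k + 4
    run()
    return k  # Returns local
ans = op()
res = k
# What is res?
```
9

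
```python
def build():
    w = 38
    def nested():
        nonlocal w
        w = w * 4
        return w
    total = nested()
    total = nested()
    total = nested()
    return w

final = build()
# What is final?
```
2432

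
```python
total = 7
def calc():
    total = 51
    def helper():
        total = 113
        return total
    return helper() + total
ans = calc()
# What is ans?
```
164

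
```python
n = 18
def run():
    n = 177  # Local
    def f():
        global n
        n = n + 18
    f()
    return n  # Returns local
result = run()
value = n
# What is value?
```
36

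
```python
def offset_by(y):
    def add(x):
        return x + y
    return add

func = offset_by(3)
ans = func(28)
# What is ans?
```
31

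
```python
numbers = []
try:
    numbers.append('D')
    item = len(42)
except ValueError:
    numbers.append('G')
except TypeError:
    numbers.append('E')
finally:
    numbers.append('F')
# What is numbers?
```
['D', 'E', 'F']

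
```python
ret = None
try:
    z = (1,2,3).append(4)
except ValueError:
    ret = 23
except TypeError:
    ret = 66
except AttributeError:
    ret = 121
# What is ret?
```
121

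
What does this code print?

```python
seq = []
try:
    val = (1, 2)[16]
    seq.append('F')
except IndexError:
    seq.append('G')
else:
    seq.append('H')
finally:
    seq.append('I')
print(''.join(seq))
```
GI

Exception: except runs, else skipped, finally runs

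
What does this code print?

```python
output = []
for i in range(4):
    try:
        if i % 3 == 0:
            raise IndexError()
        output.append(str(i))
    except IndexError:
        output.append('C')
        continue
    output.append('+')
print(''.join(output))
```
C1+2+C

continue in except skips rest of loop body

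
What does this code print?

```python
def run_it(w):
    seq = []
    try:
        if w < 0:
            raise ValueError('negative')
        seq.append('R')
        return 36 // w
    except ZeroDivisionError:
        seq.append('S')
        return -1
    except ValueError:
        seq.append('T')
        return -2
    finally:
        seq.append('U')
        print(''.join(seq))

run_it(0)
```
RSU

w=0 causes ZeroDivisionError, caught, finally prints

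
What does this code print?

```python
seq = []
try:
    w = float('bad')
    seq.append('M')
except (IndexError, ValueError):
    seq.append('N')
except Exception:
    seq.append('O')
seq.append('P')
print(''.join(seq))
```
NP

ValueError matches tuple containing it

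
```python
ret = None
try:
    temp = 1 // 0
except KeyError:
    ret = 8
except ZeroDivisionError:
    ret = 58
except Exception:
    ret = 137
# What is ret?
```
58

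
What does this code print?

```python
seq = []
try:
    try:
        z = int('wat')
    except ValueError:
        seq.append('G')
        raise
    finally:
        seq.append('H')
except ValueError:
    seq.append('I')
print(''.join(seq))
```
GHI

finally runs before re-raised exception propagates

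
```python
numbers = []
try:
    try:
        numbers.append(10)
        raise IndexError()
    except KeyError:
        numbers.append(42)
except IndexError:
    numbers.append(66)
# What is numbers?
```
[10, 66]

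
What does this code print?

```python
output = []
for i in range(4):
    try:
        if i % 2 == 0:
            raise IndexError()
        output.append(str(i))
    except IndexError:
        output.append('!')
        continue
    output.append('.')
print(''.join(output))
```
!1.!3.

continue in except skips rest of loop body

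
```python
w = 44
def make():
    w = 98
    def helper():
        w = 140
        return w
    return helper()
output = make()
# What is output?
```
140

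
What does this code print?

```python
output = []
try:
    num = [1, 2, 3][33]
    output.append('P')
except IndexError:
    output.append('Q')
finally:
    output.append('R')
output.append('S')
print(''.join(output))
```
QRS

finally always runs, even after exception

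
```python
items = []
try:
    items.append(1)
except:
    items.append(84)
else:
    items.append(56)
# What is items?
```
[1, 56]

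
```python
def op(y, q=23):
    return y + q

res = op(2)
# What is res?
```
25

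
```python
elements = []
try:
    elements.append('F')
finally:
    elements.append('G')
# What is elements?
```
['F', 'G']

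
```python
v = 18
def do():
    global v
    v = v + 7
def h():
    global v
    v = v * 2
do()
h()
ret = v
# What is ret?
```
50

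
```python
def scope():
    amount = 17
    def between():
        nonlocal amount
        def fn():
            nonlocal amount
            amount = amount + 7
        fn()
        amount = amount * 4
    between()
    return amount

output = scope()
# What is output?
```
96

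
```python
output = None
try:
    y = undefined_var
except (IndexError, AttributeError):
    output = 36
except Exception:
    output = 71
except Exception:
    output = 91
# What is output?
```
71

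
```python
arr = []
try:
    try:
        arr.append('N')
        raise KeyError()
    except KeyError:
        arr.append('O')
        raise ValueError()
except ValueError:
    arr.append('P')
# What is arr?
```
['N', 'O', 'P']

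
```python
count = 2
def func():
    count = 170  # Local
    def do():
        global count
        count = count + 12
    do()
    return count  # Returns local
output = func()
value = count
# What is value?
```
14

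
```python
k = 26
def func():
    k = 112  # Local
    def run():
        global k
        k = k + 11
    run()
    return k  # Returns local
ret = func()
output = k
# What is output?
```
37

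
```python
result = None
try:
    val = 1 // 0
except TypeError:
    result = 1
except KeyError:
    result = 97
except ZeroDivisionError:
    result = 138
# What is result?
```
138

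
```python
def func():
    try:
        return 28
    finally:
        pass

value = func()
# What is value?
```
28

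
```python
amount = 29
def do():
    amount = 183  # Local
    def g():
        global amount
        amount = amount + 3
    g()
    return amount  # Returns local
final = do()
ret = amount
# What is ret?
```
32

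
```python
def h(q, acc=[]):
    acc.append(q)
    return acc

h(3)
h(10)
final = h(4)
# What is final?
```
[3, 10, 4]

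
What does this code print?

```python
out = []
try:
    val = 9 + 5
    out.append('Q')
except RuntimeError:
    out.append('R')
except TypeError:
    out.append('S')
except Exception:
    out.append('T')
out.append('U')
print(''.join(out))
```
QU

No exception, try block completes normally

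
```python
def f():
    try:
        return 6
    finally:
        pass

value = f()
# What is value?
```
6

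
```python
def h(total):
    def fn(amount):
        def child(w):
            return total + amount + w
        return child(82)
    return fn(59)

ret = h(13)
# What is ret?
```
154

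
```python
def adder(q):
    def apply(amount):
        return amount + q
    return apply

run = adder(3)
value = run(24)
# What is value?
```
27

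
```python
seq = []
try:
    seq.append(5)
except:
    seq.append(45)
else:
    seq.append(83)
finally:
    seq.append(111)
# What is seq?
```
[5, 83, 111]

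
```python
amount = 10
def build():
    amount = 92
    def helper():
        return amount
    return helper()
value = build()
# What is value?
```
92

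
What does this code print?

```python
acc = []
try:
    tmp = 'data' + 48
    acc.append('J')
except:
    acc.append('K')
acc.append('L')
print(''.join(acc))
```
KL

Exception raised in try, caught by bare except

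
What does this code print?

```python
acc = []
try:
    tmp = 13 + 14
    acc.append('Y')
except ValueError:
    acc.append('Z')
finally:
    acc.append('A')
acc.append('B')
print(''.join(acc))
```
YAB

finally runs after normal execution too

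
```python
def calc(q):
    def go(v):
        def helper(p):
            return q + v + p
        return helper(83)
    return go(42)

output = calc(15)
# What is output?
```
140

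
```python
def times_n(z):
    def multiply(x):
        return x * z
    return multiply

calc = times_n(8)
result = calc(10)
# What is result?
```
80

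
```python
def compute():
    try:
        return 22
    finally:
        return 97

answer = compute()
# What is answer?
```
97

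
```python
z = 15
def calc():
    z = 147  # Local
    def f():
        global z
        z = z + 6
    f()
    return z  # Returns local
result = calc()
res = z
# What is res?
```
21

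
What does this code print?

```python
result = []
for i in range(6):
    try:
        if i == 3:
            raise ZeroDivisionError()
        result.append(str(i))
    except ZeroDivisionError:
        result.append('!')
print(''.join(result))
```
012!45

Exception on i=3 caught, loop continues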